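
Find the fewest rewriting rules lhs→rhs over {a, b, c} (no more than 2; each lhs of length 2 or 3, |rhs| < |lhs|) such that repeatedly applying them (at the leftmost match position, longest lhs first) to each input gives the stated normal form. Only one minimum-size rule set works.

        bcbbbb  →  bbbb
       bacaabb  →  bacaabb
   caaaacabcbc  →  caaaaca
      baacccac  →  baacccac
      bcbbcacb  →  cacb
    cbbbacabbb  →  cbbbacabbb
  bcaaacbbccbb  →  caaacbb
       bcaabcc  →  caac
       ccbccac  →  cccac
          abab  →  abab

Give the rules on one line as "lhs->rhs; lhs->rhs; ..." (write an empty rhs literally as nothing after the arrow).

  | bcbbbb => bbbb
  | bacaabb
  | caaaacabcbc => caaaacabc => caaaaca
  | baacccac

bc->; bca->ca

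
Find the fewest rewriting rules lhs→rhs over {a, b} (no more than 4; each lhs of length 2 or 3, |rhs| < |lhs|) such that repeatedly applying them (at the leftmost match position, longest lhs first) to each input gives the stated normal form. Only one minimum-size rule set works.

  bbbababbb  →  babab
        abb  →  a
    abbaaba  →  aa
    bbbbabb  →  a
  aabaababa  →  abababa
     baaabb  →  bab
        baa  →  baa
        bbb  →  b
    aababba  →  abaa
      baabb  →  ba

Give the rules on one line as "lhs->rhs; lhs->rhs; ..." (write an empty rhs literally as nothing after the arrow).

  | bbbababbb => bababbb => babab
  | abb => a
  | abbaaba => aaaba => abba => aa
  | bbbbabb => bbabb => abb => a

aaa->ab; aab->ab; bb->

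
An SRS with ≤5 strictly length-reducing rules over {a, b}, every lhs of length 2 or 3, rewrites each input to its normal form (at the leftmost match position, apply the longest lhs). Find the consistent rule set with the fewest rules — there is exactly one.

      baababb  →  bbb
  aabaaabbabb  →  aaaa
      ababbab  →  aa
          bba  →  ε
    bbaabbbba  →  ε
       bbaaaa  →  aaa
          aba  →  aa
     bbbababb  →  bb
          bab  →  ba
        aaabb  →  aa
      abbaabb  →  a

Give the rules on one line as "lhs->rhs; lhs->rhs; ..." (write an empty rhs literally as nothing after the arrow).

  | baababb => bbbabb => bbb
  | aabaaabbabb => aaaaabbabb => aaaaabb => aaaa
  | ababbab => aabbab => aab => aa
  | bba => ε

ab->a; abb->; baa->bb; bba->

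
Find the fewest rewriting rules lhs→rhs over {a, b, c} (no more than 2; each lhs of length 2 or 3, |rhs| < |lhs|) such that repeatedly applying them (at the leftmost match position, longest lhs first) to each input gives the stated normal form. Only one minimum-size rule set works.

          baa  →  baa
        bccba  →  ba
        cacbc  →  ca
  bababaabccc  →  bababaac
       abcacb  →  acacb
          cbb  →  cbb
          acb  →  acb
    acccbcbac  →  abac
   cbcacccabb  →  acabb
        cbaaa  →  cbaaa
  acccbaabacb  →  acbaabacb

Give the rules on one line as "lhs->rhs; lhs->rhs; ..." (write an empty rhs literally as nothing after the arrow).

  | baa
  | bccba => ccba => ba
  | cacbc => cacc => ca
  | bababaabccc => bababaaccc => bababaac

bc->c; cc->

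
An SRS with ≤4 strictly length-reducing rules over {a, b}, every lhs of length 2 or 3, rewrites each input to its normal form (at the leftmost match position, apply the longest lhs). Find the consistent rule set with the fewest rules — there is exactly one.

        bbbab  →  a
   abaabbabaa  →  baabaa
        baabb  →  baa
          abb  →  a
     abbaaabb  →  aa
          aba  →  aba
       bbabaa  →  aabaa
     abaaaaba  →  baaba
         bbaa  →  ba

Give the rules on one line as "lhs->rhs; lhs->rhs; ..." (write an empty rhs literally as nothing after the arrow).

aaa->ba; bab->a; bb->; bba->aa

  | bbbab => bab => a
  | abaabbabaa => abaaaabaa => abbaabaa => aaaabaa => baabaa
  | baabb => baa
  | abb => a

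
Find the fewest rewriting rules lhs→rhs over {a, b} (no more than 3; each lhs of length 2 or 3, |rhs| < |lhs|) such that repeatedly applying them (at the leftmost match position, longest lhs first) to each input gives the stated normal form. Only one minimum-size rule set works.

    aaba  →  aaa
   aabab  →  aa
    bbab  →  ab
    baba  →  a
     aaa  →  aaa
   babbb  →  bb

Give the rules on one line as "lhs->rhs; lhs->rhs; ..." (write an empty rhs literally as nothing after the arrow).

  | aaba => aaa
  | aabab => aa
  | bbab => ab
  | baba => a

ba->a; bab->; bba->a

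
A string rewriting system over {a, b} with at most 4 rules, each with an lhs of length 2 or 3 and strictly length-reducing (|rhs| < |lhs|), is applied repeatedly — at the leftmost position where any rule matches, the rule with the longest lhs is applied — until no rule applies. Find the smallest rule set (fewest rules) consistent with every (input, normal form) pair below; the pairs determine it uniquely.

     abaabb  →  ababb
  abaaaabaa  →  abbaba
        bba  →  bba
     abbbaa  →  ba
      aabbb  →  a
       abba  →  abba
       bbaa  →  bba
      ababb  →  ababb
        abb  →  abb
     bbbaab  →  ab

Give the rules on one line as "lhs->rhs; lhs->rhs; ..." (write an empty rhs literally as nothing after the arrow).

aa->a; aaa->ba; bbb->

  | abaabb => ababb
  | abaaaabaa => abbaabaa => abbabaa => abbaba
  | bba
  | abbbaa => aaa => ba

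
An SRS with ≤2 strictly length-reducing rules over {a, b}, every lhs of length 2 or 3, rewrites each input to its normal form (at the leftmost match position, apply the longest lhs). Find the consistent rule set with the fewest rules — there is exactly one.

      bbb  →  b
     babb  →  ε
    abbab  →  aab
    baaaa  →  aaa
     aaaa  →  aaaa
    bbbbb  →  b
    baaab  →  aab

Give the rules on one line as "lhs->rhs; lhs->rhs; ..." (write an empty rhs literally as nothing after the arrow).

  | bbb => b
  | babb => bb => ε
  | abbab => aab
  | baaaa => aaa

ba->; bb->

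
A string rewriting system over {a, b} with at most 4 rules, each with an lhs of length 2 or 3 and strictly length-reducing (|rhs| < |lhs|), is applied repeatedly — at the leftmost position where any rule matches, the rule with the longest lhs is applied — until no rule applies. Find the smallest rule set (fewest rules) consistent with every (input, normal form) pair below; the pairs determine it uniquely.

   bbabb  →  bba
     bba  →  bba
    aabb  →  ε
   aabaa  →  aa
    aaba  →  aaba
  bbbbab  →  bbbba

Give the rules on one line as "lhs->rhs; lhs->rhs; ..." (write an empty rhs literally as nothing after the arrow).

aaa->; abb->aa; baa->; bab->ba

  | bbabb => bbab => bba
  | bba
  | aabb => aaa => ε
  | aabaa => aa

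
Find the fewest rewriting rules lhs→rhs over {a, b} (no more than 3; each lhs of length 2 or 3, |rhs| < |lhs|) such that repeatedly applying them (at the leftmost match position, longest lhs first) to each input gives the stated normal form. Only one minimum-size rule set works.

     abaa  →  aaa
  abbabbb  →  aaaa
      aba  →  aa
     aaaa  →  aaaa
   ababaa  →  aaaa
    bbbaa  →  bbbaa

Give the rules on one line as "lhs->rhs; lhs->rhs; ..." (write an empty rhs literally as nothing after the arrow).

ab->a; abb->aa

  | abaa => aaa
  | abbabbb => aaabbb => aaaab => aaaa
  | aba => aa
  | aaaa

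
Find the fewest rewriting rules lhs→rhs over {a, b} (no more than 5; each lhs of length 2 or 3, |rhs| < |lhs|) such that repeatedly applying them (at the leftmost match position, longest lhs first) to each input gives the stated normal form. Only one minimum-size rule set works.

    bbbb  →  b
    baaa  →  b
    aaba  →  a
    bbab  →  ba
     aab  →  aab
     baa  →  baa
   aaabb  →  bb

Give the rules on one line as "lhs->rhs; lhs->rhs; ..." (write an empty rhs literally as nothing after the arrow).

  | bbbb => b
  | baaa => b
  | aaba => a
  | bbab => ba

aaa->; aba->; bab->a; bbb->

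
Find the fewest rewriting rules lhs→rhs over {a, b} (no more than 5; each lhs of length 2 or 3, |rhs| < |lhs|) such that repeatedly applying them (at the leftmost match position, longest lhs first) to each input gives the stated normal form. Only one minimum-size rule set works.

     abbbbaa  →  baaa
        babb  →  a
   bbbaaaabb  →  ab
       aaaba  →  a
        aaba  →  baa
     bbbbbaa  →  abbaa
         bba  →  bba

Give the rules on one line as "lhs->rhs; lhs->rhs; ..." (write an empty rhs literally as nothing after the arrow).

aab->ba; aba->; bab->bb; bbb->a

  | abbbbaa => aabaa => baaa
  | babb => bbb => a
  | bbbaaaabb => aaaaabb => aaabab => abaab => ab
  | aaaba => abaa => a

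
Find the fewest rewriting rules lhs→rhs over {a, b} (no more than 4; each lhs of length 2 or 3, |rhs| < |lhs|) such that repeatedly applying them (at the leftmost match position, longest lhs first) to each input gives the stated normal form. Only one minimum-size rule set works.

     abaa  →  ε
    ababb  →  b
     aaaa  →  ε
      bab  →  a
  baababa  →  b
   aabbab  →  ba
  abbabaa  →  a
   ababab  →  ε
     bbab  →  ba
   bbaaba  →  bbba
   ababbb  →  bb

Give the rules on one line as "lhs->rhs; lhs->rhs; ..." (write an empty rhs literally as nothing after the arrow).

  | abaa => aa => ε
  | ababb => abb => b
  | aaaa => aa => ε
  | bab => a

aa->; ab->; bab->a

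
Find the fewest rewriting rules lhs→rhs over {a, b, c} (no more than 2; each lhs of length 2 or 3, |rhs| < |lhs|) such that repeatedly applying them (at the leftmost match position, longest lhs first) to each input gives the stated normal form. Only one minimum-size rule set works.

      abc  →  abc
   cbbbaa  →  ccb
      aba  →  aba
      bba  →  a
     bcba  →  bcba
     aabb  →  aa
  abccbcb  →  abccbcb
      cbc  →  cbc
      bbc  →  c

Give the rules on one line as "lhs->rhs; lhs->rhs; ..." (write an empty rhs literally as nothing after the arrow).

baa->cb; bb->

  | abc
  | cbbbaa => cbaa => ccb
  | aba
  | bba => a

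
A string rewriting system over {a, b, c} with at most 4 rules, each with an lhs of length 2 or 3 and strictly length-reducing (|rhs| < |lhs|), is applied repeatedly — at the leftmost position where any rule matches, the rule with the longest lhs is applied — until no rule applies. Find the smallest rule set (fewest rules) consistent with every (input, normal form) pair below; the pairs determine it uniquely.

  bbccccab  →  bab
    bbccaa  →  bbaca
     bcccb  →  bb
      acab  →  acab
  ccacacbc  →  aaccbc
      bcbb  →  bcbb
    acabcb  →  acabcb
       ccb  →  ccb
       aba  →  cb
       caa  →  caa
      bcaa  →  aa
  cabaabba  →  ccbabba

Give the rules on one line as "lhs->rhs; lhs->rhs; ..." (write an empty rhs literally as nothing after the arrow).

aba->cb; bca->a; cca->ac; ccc->

  | bbccccab => bbcab => bab
  | bbccaa => bbaca
  | bcccb => bb
  | acab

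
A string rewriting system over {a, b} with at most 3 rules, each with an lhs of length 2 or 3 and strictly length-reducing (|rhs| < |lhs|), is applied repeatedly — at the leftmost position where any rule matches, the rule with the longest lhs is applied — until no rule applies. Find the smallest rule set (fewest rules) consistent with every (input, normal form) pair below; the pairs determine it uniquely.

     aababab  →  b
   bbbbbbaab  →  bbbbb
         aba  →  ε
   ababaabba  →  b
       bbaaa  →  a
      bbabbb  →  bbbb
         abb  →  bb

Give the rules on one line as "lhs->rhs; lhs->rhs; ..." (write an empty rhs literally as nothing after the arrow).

  | aababab => ababab => babab => bab => b
  | bbbbbbaab => bbbbbab => bbbbb
  | aba => ba => ε
  | ababaabba => babaabba => baabba => abba => bba => b

ab->b; ba->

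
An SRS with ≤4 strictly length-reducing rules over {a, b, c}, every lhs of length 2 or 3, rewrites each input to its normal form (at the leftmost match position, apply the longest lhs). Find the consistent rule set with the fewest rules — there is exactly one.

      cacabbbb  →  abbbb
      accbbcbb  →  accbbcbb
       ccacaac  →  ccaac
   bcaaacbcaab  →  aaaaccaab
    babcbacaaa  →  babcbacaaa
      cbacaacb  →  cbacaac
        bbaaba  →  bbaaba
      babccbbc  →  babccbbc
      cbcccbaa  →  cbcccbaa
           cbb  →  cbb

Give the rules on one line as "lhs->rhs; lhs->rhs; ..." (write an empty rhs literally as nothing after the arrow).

acb->ac; bca->aa; cab->ab; cac->c

  | cacabbbb => cabbbb => abbbb
  | accbbcbb
  | ccacaac => ccaac
  | bcaaacbcaab => aaaacbcaab => aaaaccaab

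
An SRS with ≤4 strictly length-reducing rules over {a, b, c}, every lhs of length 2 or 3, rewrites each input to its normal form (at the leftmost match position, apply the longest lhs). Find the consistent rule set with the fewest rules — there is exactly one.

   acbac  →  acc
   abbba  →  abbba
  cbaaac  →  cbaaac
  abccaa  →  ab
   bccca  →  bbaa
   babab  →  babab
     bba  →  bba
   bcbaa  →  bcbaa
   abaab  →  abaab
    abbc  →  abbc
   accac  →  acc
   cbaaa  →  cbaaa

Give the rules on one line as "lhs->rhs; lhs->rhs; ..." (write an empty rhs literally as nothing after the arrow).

bac->c; ca->; ccc->ba

  | acbac => acc
  | abbba
  | cbaaac
  | abccaa => abca => ab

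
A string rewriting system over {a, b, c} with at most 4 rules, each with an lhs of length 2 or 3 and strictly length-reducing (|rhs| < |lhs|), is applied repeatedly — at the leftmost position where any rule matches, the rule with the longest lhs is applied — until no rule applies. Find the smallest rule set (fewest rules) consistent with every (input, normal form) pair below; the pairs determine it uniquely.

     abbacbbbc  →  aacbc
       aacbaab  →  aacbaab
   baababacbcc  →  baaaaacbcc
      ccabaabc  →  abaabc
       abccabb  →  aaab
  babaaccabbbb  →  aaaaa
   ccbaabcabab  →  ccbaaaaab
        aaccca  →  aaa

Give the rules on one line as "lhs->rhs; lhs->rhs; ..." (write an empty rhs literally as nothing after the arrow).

bab->aa; bb->; ca->a

  | abbacbbbc => aacbbbc => aacbc
  | aacbaab
  | baababacbcc => baaaaacbcc
  | ccabaabc => cabaabc => abaabc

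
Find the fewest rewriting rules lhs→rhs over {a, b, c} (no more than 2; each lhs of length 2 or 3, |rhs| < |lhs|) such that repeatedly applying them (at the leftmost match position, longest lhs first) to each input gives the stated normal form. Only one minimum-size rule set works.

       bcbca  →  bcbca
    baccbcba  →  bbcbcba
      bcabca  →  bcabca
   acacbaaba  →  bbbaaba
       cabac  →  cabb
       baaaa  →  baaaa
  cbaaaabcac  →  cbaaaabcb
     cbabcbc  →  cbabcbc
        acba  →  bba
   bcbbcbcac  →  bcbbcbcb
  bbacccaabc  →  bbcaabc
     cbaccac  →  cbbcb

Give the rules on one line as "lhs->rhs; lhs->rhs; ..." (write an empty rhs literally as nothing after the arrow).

ac->b; bcc->c

  | bcbca
  | baccbcba => bbcbcba
  | bcabca
  | acacbaaba => bacbaaba => bbbaaba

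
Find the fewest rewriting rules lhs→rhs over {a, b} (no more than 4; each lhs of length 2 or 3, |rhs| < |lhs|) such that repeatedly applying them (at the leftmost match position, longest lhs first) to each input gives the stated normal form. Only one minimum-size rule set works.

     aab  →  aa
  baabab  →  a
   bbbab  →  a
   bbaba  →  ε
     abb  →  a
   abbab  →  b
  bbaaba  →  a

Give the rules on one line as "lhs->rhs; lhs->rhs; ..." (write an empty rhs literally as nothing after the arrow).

  | aab => aa
  | baabab => aabab => ab => a
  | bbbab => bbab => bab => ab => a
  | bbaba => baba => aba => ε

ab->a; aba->; ba->a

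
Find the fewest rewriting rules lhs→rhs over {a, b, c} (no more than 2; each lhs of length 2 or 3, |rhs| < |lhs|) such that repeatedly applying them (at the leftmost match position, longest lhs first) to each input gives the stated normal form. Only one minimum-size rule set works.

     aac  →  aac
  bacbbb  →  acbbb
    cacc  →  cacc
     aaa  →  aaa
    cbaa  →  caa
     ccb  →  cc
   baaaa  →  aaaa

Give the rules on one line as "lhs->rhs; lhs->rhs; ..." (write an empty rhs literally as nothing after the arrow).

ba->a; ccb->cc

  | aac
  | bacbbb => acbbb
  | cacc
  | aaa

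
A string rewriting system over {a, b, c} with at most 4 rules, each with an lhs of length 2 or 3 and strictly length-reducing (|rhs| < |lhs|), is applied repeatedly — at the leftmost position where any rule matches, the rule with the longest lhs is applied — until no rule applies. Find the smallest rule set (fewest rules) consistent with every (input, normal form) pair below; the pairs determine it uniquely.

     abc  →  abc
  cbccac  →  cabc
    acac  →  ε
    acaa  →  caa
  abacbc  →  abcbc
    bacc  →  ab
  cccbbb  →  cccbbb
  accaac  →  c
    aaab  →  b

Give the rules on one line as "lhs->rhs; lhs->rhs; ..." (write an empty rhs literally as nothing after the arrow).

  | abc
  | cbccac => cabac => cabc
  | acac => cac => ε
  | acaa => caa

aaa->; ac->c; bcc->ab; cac->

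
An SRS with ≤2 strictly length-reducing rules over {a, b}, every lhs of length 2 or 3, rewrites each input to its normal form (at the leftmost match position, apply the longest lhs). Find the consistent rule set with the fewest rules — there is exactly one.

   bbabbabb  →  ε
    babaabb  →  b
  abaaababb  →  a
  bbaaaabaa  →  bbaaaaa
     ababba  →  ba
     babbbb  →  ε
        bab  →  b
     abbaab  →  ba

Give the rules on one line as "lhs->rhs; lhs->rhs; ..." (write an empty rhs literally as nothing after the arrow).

  | bbabbabb => bbbabb => aabb => ab => ε
  | babaabb => baabb => bab => b
  | abaaababb => aaababb => aaabb => aab => a
  | bbaaaabaa => bbaaaaa

ab->; bbb->a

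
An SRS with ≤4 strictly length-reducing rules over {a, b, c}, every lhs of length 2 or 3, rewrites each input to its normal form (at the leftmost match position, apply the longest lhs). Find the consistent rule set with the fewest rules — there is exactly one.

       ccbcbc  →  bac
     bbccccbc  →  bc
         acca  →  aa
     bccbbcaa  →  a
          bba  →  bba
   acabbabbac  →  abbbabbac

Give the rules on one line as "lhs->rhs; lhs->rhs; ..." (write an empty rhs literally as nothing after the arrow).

  | ccbcbc => cacbc => bcbc => bac
  | bbccccbc => bbcccac => bbccbc => bbcac => bc
  | acca => acb => aa
  | bccbbcaa => bcabcaa => bcaa => a

bca->; ca->b; cb->a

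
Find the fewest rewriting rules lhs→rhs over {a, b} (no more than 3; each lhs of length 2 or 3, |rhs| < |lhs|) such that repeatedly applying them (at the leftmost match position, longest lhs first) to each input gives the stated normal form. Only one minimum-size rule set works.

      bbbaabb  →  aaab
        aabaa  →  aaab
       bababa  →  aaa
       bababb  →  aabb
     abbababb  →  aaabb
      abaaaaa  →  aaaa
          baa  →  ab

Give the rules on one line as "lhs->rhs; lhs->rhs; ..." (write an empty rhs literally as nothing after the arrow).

ba->a; baa->ab; bbb->ab

  | bbbaabb => abaabb => aabbb => aaab
  | aabaa => aaab
  | bababa => ababa => aaba => aaa
  | bababb => ababb => aabb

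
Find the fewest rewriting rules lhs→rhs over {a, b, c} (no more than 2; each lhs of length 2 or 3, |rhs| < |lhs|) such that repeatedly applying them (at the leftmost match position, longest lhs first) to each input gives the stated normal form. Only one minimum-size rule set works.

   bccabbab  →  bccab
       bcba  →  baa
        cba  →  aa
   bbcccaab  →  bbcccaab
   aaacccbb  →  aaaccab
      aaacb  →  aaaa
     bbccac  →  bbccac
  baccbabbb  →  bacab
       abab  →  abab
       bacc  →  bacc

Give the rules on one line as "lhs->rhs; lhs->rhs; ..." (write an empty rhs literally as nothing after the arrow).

abb->; cb->a

  | bccabbab => bccab
  | bcba => baa
  | cba => aa
  | bbcccaab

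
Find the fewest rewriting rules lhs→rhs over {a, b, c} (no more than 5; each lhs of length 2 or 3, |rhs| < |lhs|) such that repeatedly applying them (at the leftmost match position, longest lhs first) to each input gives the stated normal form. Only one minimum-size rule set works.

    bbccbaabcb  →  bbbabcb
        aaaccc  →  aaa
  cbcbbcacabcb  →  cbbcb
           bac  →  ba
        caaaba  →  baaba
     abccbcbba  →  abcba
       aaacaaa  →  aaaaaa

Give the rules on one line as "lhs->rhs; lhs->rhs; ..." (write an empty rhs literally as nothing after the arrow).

  | bbccbaabcb => bbcaabcb => bbbabcb
  | aaaccc => aaacc => aaac => aaa
  | cbcbbcacabcb => ccbbcacabcb => cbcacabcb => ccacabcb => cbcabcb => ccabcb => cbbcb
  | bac => ba

ac->a; ca->b; cbc->cc; ccb->c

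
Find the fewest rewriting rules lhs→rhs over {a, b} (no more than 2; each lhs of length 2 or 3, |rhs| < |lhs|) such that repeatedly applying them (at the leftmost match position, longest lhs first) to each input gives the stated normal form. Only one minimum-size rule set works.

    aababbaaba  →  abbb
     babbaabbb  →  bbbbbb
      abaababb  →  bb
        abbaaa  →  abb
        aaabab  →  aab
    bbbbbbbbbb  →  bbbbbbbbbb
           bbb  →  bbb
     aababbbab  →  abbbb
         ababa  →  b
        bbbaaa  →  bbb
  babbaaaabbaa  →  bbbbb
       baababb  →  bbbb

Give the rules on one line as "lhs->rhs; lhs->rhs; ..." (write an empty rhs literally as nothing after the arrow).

  | aababbaaba => abbaaba => abbaba => abbba => abbb
  | babbaabbb => bbbaabbb => bbbabbb => bbbbbb
  | abaababb => ababb => bb
  | abbaaa => abbaa => abba => abb

aba->; ba->b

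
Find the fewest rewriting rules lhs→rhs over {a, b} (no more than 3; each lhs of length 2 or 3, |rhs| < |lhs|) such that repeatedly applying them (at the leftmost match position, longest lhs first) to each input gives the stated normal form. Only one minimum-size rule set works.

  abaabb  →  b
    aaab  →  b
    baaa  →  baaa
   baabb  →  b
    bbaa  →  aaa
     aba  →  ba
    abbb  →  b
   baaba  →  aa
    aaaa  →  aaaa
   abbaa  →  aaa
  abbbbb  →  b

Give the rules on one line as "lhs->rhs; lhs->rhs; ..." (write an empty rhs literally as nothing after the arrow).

ab->b; bb->a

  | abaabb => baabb => babb => bbb => ab => b
  | aaab => aab => ab => b
  | baaa
  | baabb => babb => bbb => ab => b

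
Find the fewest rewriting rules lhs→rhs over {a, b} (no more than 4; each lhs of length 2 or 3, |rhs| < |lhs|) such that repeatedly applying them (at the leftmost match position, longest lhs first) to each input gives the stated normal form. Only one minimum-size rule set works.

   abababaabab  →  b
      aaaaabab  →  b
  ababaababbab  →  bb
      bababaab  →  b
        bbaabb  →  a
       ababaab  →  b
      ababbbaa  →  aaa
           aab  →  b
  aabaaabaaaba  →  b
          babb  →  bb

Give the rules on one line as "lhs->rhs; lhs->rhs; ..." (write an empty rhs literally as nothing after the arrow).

  | abababaabab => bababaabab => babaabab => baabab => babab => bab => b
  | aaaaabab => aaaabab => aaabab => aabab => abab => bab => b
  | ababaababbab => babaababbab => baababbab => bababbab => babbab => bbab => bb
  | bababaab => babaab => baab => bab => b

ab->b; ba->b; bab->b; bbb->a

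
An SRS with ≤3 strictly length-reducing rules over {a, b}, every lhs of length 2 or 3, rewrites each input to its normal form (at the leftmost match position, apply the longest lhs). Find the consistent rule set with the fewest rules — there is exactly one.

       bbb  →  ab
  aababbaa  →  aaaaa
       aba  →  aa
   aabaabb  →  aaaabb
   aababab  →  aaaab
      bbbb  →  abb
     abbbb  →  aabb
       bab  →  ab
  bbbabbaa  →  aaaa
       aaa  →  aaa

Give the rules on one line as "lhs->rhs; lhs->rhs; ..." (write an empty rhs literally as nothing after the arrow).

ba->a; bbb->ab

  | bbb => ab
  | aababbaa => aaabbaa => aaabaa => aaaaa
  | aba => aa
  | aabaabb => aaaabb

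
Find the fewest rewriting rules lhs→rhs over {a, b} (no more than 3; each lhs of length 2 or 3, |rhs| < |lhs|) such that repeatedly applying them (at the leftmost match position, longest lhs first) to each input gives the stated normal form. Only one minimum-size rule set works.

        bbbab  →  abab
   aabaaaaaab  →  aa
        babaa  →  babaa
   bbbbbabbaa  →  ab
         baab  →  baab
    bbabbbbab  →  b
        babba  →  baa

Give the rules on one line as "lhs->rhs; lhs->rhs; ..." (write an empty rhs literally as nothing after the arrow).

aaa->; abb->a; bb->a

  | bbbab => abab
  | aabaaaaaab => aabaaab => aabb => aa
  | babaa
  | bbbbbabbaa => abbbabbaa => ababbaa => abaaa => ab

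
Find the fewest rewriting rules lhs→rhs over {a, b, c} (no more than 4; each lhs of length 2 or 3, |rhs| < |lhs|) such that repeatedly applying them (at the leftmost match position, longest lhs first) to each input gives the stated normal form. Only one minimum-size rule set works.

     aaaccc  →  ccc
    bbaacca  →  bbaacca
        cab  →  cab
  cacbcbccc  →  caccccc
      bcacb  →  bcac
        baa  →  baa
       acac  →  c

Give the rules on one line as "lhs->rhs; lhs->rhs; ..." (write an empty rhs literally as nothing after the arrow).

aaa->; aca->; cb->c

  | aaaccc => ccc
  | bbaacca
  | cab
  | cacbcbccc => caccbccc => caccccc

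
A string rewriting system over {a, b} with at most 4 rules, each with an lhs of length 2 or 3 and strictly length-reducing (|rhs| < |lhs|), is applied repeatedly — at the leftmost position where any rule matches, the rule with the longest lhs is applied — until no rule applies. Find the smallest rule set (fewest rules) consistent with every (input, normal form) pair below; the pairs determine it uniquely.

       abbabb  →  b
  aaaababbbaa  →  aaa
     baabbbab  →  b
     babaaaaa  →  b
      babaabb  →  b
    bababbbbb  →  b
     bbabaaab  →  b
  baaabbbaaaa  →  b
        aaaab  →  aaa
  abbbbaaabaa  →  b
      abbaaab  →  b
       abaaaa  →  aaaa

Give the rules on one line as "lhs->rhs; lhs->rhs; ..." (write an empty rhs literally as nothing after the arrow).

  | abbabb => babb => bbb => bb => b
  | aaaababbbaa => aaaabbbaa => aaabbaa => aabaa => aaa
  | baabbbab => babbbab => bbbbab => bbbab => bbab => bab => bb => b
  | babaaaaa => bbaaaaa => baaaaa => baaaa => baaa => baa => ba => b

ab->; ba->b; bb->b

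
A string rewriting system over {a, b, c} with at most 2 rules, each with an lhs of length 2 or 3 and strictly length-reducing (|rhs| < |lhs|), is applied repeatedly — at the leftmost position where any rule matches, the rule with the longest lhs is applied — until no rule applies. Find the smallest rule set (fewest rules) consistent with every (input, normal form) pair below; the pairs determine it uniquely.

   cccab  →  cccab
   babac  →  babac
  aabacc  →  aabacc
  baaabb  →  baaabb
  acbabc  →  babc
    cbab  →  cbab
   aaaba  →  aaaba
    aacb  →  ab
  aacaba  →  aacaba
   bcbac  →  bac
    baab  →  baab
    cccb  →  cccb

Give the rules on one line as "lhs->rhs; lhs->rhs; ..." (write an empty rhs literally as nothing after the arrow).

  | cccab
  | babac
  | aabacc
  | baaabb

acb->b; bcb->b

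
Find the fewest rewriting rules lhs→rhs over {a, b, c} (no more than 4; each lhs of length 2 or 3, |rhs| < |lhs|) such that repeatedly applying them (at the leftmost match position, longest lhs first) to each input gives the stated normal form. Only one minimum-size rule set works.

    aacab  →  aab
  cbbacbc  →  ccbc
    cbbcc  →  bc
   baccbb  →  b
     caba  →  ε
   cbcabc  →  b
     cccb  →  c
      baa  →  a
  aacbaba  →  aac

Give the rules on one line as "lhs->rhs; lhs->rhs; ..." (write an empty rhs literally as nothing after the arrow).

ba->; bb->c; ca->; ccc->b

  | aacab => aab
  | cbbacbc => ccacbc => ccbc
  | cbbcc => cccc => bc
  | baccbb => ccbb => ccc => b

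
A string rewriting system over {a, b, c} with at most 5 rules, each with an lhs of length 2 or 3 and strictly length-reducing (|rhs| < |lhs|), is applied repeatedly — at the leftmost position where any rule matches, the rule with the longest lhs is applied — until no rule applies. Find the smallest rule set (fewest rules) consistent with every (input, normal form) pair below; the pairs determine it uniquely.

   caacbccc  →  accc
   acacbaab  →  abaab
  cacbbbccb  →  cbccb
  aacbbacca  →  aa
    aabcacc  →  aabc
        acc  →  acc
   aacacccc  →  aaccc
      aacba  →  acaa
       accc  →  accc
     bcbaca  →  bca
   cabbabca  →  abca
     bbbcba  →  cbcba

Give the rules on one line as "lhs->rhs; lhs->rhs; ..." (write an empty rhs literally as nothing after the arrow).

  | caacbccc => cacaccc => accc
  | acacbaab => abaab
  | cacbbbccb => bbbccb => cbccb
  | aacbbacca => acabacca => acaca => aa

acb->ca; bac->; bb->c; cac->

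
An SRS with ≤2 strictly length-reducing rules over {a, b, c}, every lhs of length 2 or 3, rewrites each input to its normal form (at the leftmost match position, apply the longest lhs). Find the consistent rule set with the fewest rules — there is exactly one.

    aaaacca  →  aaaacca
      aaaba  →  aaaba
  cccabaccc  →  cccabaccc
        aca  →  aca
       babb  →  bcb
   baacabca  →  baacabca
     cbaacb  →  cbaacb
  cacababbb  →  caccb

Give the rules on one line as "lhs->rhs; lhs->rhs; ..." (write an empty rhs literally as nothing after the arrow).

  | aaaacca
  | aaaba
  | cccabaccc
  | aca

abb->cb; cbb->b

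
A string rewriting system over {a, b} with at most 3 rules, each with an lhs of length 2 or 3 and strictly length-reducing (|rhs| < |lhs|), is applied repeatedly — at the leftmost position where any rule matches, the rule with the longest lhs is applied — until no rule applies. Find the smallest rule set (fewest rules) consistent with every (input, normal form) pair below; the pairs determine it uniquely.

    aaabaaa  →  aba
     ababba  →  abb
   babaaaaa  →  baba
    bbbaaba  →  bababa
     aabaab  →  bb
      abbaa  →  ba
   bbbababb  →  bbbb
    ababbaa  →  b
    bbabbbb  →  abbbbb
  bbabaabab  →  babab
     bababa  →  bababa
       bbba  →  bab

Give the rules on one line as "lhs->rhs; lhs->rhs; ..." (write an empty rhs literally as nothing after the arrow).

  | aaabaaa => abaaa => aba
  | ababba => abaab => abb
  | babaaaaa => babaaa => baba
  | bbbaaba => bababa

aa->; bba->ab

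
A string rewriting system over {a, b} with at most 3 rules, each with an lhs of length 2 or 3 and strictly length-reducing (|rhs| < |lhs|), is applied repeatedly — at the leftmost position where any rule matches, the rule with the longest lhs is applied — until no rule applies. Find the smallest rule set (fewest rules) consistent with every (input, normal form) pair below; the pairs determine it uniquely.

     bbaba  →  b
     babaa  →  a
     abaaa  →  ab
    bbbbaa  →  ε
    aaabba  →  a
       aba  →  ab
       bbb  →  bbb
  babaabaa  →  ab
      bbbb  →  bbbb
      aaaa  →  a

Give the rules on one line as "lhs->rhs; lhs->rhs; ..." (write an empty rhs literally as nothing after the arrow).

  | bbaba => ba => b
  | babaa => bbaa => a
  | abaaa => abaa => aba => ab
  | bbbbaa => bba => ε

aa->a; ba->b; bba->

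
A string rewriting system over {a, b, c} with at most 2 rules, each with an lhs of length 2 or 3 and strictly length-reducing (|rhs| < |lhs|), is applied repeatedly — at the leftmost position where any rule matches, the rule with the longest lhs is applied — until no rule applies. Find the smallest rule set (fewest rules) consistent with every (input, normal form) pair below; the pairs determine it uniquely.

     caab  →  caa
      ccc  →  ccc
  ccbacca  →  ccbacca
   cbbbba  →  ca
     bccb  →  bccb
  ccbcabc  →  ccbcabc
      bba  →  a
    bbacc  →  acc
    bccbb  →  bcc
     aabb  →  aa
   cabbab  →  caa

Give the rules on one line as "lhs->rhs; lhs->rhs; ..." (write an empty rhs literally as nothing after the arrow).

aab->aa; bb->

  | caab => caa
  | ccc
  | ccbacca
  | cbbbba => cbba => ca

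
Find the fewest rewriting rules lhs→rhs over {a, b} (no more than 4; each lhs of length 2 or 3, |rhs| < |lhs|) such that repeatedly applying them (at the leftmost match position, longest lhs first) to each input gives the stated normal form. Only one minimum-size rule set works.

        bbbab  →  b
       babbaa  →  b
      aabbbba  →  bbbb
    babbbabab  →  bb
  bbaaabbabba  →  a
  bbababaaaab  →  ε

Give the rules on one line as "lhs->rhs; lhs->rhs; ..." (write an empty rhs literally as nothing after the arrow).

  | bbbab => bba => b
  | babbaa => abaa => aa => b
  | aabbbba => bbbbba => bbbb
  | babbbabab => abbabab => babab => aab => bb

aa->b; ab->; ba->; bab->a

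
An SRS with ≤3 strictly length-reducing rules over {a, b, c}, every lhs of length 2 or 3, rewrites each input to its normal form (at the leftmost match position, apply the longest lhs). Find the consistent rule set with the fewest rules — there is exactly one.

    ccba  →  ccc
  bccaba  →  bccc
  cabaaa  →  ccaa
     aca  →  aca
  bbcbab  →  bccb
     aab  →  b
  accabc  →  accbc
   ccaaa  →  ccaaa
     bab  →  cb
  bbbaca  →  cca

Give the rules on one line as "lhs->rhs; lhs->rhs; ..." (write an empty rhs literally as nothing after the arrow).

ab->b; ba->c; bb->b

  | ccba => ccc
  | bccaba => bccba => bccc
  | cabaaa => cbaaa => ccaa
  | aca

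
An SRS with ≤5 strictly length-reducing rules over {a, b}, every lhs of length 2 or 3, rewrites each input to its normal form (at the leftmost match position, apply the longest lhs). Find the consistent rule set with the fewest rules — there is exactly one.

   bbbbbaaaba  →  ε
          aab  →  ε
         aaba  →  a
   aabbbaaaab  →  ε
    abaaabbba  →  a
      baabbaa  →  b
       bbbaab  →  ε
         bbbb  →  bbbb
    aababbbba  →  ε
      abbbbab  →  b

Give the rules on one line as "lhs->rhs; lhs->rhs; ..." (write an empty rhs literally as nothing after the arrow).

  | bbbbbaaaba => bbbbaaaba => bbbaaaba => bbaaaba => baaaba => aaaba => baba => aba => ε
  | aab => ε
  | aaba => a
  | aabbbaaaab => bbaaaab => baaaab => aaaab => baab => aab => ε

aa->b; aab->; aba->; ba->a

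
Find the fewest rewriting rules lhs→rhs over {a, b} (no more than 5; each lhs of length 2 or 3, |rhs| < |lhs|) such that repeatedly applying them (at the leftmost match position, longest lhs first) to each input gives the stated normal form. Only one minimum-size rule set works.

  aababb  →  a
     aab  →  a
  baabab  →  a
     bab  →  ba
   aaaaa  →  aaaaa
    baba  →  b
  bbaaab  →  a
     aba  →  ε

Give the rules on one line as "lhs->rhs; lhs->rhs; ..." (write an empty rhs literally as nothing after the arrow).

  | aababb => ababb => bb => a
  | aab => ab => a
  | baabab => babab => bb => a
  | bab => ba

aab->ab; ab->a; aba->; bb->a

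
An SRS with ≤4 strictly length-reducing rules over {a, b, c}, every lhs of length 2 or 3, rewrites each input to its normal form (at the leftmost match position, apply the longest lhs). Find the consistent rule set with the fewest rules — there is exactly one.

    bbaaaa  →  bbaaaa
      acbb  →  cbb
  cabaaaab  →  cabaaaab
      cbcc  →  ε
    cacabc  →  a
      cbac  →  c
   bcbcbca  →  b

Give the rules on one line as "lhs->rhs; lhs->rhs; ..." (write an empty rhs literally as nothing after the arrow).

  | bbaaaa
  | acbb => cbb
  | cabaaaab
  | cbcc => cc => ε

ac->c; bc->; bca->b; cc->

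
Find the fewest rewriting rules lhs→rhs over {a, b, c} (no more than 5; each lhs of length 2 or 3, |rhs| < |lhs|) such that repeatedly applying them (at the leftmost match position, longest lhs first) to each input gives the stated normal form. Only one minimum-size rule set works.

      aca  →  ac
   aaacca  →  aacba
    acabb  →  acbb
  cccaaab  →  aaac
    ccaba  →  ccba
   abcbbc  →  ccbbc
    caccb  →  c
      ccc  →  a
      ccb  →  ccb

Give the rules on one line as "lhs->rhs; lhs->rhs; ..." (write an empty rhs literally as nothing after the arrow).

  | aca => ac
  | aaacca => aacba
  | acabb => acbb
  | cccaaab => aaaab => aaac

ab->c; acc->cb; ca->c; ccc->a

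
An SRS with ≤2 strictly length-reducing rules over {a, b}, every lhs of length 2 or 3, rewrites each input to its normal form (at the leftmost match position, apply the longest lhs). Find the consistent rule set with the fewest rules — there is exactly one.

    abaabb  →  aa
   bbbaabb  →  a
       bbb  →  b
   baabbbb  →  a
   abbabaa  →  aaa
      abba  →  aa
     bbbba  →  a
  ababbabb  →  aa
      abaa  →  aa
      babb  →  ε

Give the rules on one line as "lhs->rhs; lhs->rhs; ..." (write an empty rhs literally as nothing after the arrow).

ba->; bb->

  | abaabb => aabb => aa
  | bbbaabb => baabb => abb => a
  | bbb => b
  | baabbbb => abbbb => abb => a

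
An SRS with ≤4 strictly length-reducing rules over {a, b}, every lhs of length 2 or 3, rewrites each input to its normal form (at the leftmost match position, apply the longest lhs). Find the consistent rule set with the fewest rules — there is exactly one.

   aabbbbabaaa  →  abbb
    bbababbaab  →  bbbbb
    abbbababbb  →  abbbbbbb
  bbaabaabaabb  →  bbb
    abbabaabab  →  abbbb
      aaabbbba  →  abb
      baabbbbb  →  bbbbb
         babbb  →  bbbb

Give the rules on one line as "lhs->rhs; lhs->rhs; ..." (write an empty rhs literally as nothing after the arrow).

  | aabbbbabaaa => abbbabaaa => abbbbaaa => abbba => abbb
  | bbababbaab => bbbabbaab => bbbbbaab => bbbbb
  | abbbababbb => abbbbabbb => abbbbbbb
  | bbaabaabaabb => bbaabaabb => bbaabb => bbb

aab->a; ba->b; baa->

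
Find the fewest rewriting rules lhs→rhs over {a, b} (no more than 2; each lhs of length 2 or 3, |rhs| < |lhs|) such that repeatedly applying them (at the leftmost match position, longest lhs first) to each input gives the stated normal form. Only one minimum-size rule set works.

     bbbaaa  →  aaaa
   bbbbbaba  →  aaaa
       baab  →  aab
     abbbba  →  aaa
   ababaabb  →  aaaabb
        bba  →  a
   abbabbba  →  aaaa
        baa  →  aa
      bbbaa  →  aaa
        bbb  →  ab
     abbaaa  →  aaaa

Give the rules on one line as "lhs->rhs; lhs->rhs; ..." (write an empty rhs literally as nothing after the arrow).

ba->a; bbb->ab

  | bbbaaa => abaaa => aaaa
  | bbbbbaba => abbbaba => aababa => aaaba => aaaa
  | baab => aab
  | abbbba => aabba => aaba => aaa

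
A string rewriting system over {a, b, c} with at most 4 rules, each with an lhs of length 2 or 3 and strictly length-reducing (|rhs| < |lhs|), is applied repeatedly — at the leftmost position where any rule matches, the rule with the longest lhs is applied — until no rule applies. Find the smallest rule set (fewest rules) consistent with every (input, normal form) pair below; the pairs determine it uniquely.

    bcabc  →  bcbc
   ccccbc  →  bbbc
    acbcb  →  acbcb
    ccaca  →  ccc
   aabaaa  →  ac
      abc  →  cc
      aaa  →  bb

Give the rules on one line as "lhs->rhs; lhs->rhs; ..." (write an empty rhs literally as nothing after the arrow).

  | bcabc => bcbc
  | ccccbc => ccbbc => bbbc
  | acbcb
  | ccaca => ccca => ccc

aaa->bb; ab->c; ca->c; ccb->bb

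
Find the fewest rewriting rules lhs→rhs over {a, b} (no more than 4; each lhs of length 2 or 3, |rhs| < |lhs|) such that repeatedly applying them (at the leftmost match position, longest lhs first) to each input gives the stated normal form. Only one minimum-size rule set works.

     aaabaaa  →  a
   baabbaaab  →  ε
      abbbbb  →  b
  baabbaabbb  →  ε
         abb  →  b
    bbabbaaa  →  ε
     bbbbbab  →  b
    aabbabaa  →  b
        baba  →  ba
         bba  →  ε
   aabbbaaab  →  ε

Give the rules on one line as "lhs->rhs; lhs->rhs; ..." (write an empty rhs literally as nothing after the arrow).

aa->; ab->; bb->a

  | aaabaaa => abaaa => aaa => a
  | baabbaaab => bbbaaab => abaaab => aaab => ab => ε
  | abbbbb => bbbb => abb => b
  | baabbaabbb => bbbaabbb => abaabbb => aabbb => bbb => ab => ε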